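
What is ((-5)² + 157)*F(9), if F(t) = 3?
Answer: 546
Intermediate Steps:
((-5)² + 157)*F(9) = ((-5)² + 157)*3 = (25 + 157)*3 = 182*3 = 546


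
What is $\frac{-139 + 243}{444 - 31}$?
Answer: $\frac{104}{413} \approx 0.25182$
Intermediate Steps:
$\frac{-139 + 243}{444 - 31} = \frac{104}{413}$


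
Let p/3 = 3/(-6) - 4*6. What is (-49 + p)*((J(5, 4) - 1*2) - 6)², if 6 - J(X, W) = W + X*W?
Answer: -82810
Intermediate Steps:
J(X, W) = 6 - W - W*X (J(X, W) = 6 - (W + X*W) = 6 - (W + W*X) = 6 + (-W - W*X) = 6 - W - W*X)
p = -147/2 (p = 3*(3/(-6) - 4*6) = 3*(3*(-⅙) - 24) = 3*(-½ - 24) = 3*(-49/2) = -147/2 ≈ -73.500)
(-49 + p)*((J(5, 4) - 1*2) - 6)² = (-49 - 147/2)*(((6 - 1*4 - 1*4*5) - 1*2) - 6)² = -245*(((6 - 4 - 20) - 2) - 6)²/2 = -245*((-18 - 2) - 6)²/2 = -245*(-20 - 6)²/2 = -245/2*(-26)² = -245/2*676 = -82810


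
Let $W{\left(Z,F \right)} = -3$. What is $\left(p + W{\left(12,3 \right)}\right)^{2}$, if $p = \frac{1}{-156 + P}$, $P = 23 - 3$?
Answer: $\frac{167281}{18496} \approx 9.0442$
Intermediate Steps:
$P = 20$ ($P = 23 - 3 = 20$)
$p = - \frac{1}{136}$ ($p = \frac{1}{-156 + 20} = \frac{1}{-136} = - \frac{1}{136} \approx -0.0073529$)
$\left(p + W{\left(12,3 \right)}\right)^{2} = \left(- \frac{1}{136} - 3\right)^{2} = \left(- \frac{409}{136}\right)^{2} = \frac{167281}{18496}$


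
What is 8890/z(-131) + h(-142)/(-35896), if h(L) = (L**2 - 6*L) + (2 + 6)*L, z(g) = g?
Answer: -5744995/83971 ≈ -68.416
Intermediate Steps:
h(L) = L**2 + 2*L (h(L) = (L**2 - 6*L) + 8*L = L**2 + 2*L)
8890/z(-131) + h(-142)/(-35896) = 8890/(-131) - 142*(2 - 142)/(-35896) = 8890*(-1/131) - 142*(-140)*(-1/35896) = -8890/131 + 19880*(-1/35896) = -8890/131 - 355/641 = -5744995/83971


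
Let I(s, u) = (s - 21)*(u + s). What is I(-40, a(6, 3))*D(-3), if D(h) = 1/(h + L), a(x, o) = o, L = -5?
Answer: -2257/8 ≈ -282.13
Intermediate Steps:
D(h) = 1/(-5 + h) (D(h) = 1/(h - 5) = 1/(-5 + h))
I(s, u) = (-21 + s)*(s + u)
I(-40, a(6, 3))*D(-3) = ((-40)² - 21*(-40) - 21*3 - 40*3)/(-5 - 3) = (1600 + 840 - 63 - 120)/(-8) = 2257*(-⅛) = -2257/8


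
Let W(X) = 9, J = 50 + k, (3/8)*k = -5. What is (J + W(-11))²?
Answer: 18769/9 ≈ 2085.4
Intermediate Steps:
k = -40/3 (k = (8/3)*(-5) = -40/3 ≈ -13.333)
J = 110/3 (J = 50 - 40/3 = 110/3 ≈ 36.667)
(J + W(-11))² = (110/3 + 9)² = (137/3)² = 18769/9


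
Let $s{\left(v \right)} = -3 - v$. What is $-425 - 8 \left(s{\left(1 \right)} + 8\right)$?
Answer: $-457$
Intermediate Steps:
$-425 - 8 \left(s{\left(1 \right)} + 8\right) = -425 - 8 \left(\left(-3 - 1\right) + 8\right) = -425 - 8 \left(-4 + 8\right) = -425 - 8 \cdot 4 = -425 - 32 = -457$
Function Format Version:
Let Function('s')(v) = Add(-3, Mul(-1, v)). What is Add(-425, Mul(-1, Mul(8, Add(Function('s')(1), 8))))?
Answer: -457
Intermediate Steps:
Add(-425, Mul(-1, Mul(8, Add(Function('s')(1), 8)))) = Add(-425, Mul(-1, Mul(8, Add(Add(-3, Mul(-1, 1)), 8)))) = Add(-425, Mul(-1, Mul(8, Add(Add(-3, -1), 8)))) = Add(-425, Mul(-1, Mul(8, Add(-4, 8)))) = Add(-425, Mul(-1, Mul(8, 4))) = Add(-425, Mul(-1, 32)) = Add(-425, -32) = -457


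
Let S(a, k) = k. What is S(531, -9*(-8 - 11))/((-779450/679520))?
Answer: -11619792/77945 ≈ -149.08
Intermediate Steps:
S(531, -9*(-8 - 11))/((-779450/679520)) = (-9*(-8 - 11))/((-779450/679520)) = (-9*(-19))/((-779450*1/679520)) = 171/(-77945/67952) = 171*(-67952/77945) = -11619792/77945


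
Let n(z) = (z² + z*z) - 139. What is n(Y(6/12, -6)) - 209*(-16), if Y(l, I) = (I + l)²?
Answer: 40281/8 ≈ 5035.1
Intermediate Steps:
n(z) = -139 + 2*z² (n(z) = (z² + z²) - 139 = 2*z² - 139 = -139 + 2*z²)
n(Y(6/12, -6)) - 209*(-16) = (-139 + 2*((-6 + 6/12)²)²) - 209*(-16) = (-139 + 2*((-6 + 6*(1/12))²)²) - 1*(-3344) = (-139 + 2*((-6 + ½)²)²) + 3344 = (-139 + 2*((-11/2)²)²) + 3344 = (-139 + 2*(121/4)²) + 3344 = (-139 + 2*(14641/16)) + 3344 = (-139 + 14641/8) + 3344 = 13529/8 + 3344 = 40281/8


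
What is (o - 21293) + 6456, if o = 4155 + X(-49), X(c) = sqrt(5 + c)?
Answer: -10682 + 2*I*sqrt(11) ≈ -10682.0 + 6.6332*I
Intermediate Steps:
o = 4155 + 2*I*sqrt(11) (o = 4155 + sqrt(5 - 49) = 4155 + sqrt(-44) = 4155 + 2*I*sqrt(11) ≈ 4155.0 + 6.6332*I)
(o - 21293) + 6456 = ((4155 + 2*I*sqrt(11)) - 21293) + 6456 = (-17138 + 2*I*sqrt(11)) + 6456 = -10682 + 2*I*sqrt(11)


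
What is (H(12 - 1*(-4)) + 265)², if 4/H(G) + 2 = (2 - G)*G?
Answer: 896583249/12769 ≈ 70216.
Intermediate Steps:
H(G) = 4/(-2 + G*(2 - G)) (H(G) = 4/(-2 + (2 - G)*G) = 4/(-2 + G*(2 - G)))
(H(12 - 1*(-4)) + 265)² = (-4/(2 + (12 - 1*(-4))² - 2*(12 - 1*(-4))) + 265)² = (-4/(2 + (12 + 4)² - 2*(12 + 4)) + 265)² = (-4/(2 + 16² - 2*16) + 265)² = (-4/(2 + 256 - 32) + 265)² = (-4/226 + 265)² = (-4*1/226 + 265)² = (-2/113 + 265)² = (29943/113)² = 896583249/12769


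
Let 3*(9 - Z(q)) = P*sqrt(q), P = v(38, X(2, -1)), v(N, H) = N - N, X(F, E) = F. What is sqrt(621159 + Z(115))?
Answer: 4*sqrt(38823) ≈ 788.14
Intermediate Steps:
v(N, H) = 0
P = 0
Z(q) = 9 (Z(q) = 9 - 0*sqrt(q) = 9 - 1/3*0 = 9 + 0 = 9)
sqrt(621159 + Z(115)) = sqrt(621159 + 9) = sqrt(621168) = 4*sqrt(38823)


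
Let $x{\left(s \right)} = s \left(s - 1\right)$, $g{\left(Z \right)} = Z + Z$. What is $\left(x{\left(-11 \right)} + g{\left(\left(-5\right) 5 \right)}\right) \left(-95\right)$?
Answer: $-7790$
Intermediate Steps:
$g{\left(Z \right)} = 2 Z$
$x{\left(s \right)} = s \left(-1 + s\right)$
$\left(x{\left(-11 \right)} + g{\left(\left(-5\right) 5 \right)}\right) \left(-95\right) = \left(- 11 \left(-1 - 11\right) + 2 \left(\left(-5\right) 5\right)\right) \left(-95\right) = \left(\left(-11\right) \left(-12\right) + 2 \left(-25\right)\right) \left(-95\right) = \left(132 - 50\right) \left(-95\right) = 82 \left(-95\right) = -7790$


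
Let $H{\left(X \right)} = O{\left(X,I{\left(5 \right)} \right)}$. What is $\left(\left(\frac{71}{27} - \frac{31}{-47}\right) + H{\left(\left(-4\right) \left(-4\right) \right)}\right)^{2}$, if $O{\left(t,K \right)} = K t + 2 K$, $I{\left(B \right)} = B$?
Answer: $\frac{14014771456}{1610361} \approx 8702.9$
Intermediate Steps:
$O{\left(t,K \right)} = 2 K + K t$
$H{\left(X \right)} = 10 + 5 X$ ($H{\left(X \right)} = 5 \left(2 + X\right) = 10 + 5 X$)
$\left(\left(\frac{71}{27} - \frac{31}{-47}\right) + H{\left(\left(-4\right) \left(-4\right) \right)}\right)^{2} = \left(\left(\frac{71}{27} - \frac{31}{-47}\right) + \left(10 + 5 \left(\left(-4\right) \left(-4\right)\right)\right)\right)^{2} = \left(\left(71 \cdot \frac{1}{27} - - \frac{31}{47}\right) + \left(10 + 5 \cdot 16\right)\right)^{2} = \left(\left(\frac{71}{27} + \frac{31}{47}\right) + \left(10 + 80\right)\right)^{2} = \left(\frac{4174}{1269} + 90\right)^{2} = \left(\frac{118384}{1269}\right)^{2} = \frac{14014771456}{1610361}$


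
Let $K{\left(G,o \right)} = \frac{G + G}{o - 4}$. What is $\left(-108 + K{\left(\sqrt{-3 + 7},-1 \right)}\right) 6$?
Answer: $- \frac{3264}{5} \approx -652.8$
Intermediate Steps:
$K{\left(G,o \right)} = \frac{2 G}{-4 + o}$
$\left(-108 + K{\left(\sqrt{-3 + 7},-1 \right)}\right) 6 = \left(-108 + \frac{2 \sqrt{-3 + 7}}{-4 - 1}\right) 6 = \left(-108 + \frac{2 \sqrt{4}}{-5}\right) 6 = \left(-108 + 2 \cdot 2 \left(- \frac{1}{5}\right)\right) 6 = \left(-108 - \frac{4}{5}\right) 6 = \left(- \frac{544}{5}\right) 6 = - \frac{3264}{5}$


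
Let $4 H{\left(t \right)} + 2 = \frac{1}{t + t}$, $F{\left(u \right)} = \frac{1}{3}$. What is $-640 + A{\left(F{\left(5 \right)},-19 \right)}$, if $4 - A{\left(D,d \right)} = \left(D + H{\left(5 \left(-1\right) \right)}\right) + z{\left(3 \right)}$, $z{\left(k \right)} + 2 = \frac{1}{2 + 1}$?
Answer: $- \frac{76097}{120} \approx -634.14$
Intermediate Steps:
$z{\left(k \right)} = - \frac{5}{3}$ ($z{\left(k \right)} = -2 + \frac{1}{2 + 1} = -2 + \frac{1}{3} = - \frac{5}{3}$)
$F{\left(u \right)} = \frac{1}{3}$
$H{\left(t \right)} = - \frac{1}{2} + \frac{1}{8 t}$ ($H{\left(t \right)} = - \frac{1}{2} + \frac{1}{4 \left(t + t\right)} = - \frac{1}{2} + \frac{1}{4 \cdot 2 t} = - \frac{1}{2} + \frac{\frac{1}{2} \frac{1}{t}}{4} = - \frac{1}{2} + \frac{1}{8 t}$)
$A{\left(D,d \right)} = \frac{743}{120} - D$ ($A{\left(D,d \right)} = 4 - \left(\left(D + \frac{1 - 4 \cdot 5 \left(-1\right)}{8 \cdot 5 \left(-1\right)}\right) - \frac{5}{3}\right) = 4 - \left(\left(D + \frac{1 - -20}{8 \left(-5\right)}\right) - \frac{5}{3}\right) = 4 - \left(\left(D + \frac{1}{8} \left(- \frac{1}{5}\right) \left(1 + 20\right)\right) - \frac{5}{3}\right) = 4 - \left(\left(D + \frac{1}{8} \left(- \frac{1}{5}\right) 21\right) - \frac{5}{3}\right) = 4 - \left(\left(D - \frac{21}{40}\right) - \frac{5}{3}\right) = 4 - \left(\left(- \frac{21}{40} + D\right) - \frac{5}{3}\right) = 4 - \left(- \frac{263}{120} + D\right) = \frac{743}{120} - D$)
$-640 + A{\left(F{\left(5 \right)},-19 \right)} = -640 + \left(\frac{743}{120} - \frac{1}{3}\right) = -640 + \frac{703}{120} = - \frac{76097}{120}$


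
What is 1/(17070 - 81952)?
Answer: -1/64882 ≈ -1.5413e-5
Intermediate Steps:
1/(17070 - 81952) = 1/(-64882) = -1/64882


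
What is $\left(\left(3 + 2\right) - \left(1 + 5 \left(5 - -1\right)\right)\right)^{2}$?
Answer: $676$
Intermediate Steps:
$\left(\left(3 + 2\right) - \left(1 + 5 \left(5 - -1\right)\right)\right)^{2} = \left(5 - \left(1 + 5 \left(5 + 1\right)\right)\right)^{2} = \left(5 - 31\right)^{2} = \left(-26\right)^{2} = 676$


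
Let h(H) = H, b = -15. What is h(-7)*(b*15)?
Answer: 1575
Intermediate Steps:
h(-7)*(b*15) = -(-105)*15 = -7*(-225) = 1575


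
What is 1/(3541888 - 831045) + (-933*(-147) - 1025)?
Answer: 369016214219/2710843 ≈ 1.3613e+5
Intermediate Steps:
1/(3541888 - 831045) + (-933*(-147) - 1025) = 1/2710843 + (137151 - 1025) = 1/2710843 + 136126 = 369016214219/2710843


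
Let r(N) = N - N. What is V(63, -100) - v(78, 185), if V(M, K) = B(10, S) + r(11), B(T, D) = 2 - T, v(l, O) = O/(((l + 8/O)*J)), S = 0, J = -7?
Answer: -774303/101066 ≈ -7.6614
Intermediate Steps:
r(N) = 0
v(l, O) = O/(-56/O - 7*l) (v(l, O) = O/(((l + 8/O)*(-7))) = O/(-56/O - 7*l))
V(M, K) = -8 (V(M, K) = (2 - 1*10) + 0 = (2 - 10) + 0 = -8 + 0 = -8)
V(63, -100) - v(78, 185) = -8 - (-1)*185²/(56 + 7*185*78) = -8 - (-1)*34225/(56 + 101010) = -8 - (-1)*34225/101066 = -8 - 1*(-34225/101066) = -8 + 34225/101066 = -774303/101066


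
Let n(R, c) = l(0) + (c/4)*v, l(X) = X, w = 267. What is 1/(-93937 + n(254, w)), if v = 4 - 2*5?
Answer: -2/188675 ≈ -1.0600e-5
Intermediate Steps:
v = -6 (v = 4 - 10 = -6)
n(R, c) = -3*c/2 (n(R, c) = 0 + (c/4)*(-6) = 0 - 3*c/2 = -3*c/2)
1/(-93937 + n(254, w)) = 1/(-93937 - 3/2*267) = 1/(-93937 - 801/2) = 1/(-188675/2) = -2/188675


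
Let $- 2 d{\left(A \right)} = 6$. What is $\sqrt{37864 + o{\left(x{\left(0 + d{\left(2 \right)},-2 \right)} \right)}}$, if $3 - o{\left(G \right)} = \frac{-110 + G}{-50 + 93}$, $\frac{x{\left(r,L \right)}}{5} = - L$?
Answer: $\frac{\sqrt{70020383}}{43} \approx 194.6$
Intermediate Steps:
$d{\left(A \right)} = -3$ ($d{\left(A \right)} = \left(- \frac{1}{2}\right) 6 = -3$)
$x{\left(r,L \right)} = - 5 L$ ($x{\left(r,L \right)} = 5 \left(- L\right) = - 5 L$)
$o{\left(G \right)} = \frac{239}{43} - \frac{G}{43}$ ($o{\left(G \right)} = 3 - \frac{-110 + G}{-50 + 93} = 3 - \frac{-110 + G}{43} = 3 - \left(-110 + G\right) \frac{1}{43} = 3 - \left(- \frac{110}{43} + \frac{G}{43}\right) = \frac{239}{43} - \frac{G}{43}$)
$\sqrt{37864 + o{\left(x{\left(0 + d{\left(2 \right)},-2 \right)} \right)}} = \sqrt{37864 + \left(\frac{239}{43} - \frac{\left(-5\right) \left(-2\right)}{43}\right)} = \sqrt{37864 + \left(\frac{239}{43} - \frac{10}{43}\right)} = \sqrt{37864 + \frac{229}{43}} = \sqrt{\frac{1628381}{43}} = \frac{\sqrt{70020383}}{43}$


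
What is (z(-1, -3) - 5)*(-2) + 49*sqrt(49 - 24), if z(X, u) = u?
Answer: 261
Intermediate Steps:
(z(-1, -3) - 5)*(-2) + 49*sqrt(49 - 24) = (-3 - 5)*(-2) + 49*sqrt(49 - 24) = -8*(-2) + 49*sqrt(25) = 16 + 49*5 = 16 + 245 = 261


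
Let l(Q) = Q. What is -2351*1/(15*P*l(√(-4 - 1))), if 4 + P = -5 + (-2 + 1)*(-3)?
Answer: -2351*I*√5/450 ≈ -11.682*I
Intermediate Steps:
P = -6 (P = -4 + (-5 + (-2 + 1)*(-3)) = -4 + (-5 - 1*(-3)) = -4 + (-5 + 3) = -4 - 2 = -6)
-2351*1/(15*P*l(√(-4 - 1))) = -2351*(-1/(90*√(-4 - 1))) = -2351*I*√5/450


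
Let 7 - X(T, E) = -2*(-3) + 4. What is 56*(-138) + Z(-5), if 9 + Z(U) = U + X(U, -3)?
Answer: -7745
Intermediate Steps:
X(T, E) = -3 (X(T, E) = 7 - (-2*(-3) + 4) = 7 - (6 + 4) = 7 - 1*10 = 7 - 10 = -3)
Z(U) = -12 + U (Z(U) = -9 + (U - 3) = -9 + (-3 + U) = -12 + U)
56*(-138) + Z(-5) = 56*(-138) + (-12 - 5) = -7728 - 17 = -7745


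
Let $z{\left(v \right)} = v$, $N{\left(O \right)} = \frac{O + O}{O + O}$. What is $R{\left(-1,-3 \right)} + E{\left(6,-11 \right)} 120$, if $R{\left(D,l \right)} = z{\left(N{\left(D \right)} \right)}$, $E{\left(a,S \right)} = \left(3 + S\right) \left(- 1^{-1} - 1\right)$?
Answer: $1921$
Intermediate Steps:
$E{\left(a,S \right)} = -6 - 2 S$ ($E{\left(a,S \right)} = \left(3 + S\right) \left(\left(-1\right) 1 - 1\right) = \left(3 + S\right) \left(-1 - 1\right) = \left(3 + S\right) \left(-2\right) = -6 - 2 S$)
$N{\left(O \right)} = 1$ ($N{\left(O \right)} = \frac{2 O}{2 O} = 2 O \frac{1}{2 O} = 1$)
$R{\left(D,l \right)} = 1$
$R{\left(-1,-3 \right)} + E{\left(6,-11 \right)} 120 = 1 + \left(-6 - -22\right) 120 = 1 + \left(-6 + 22\right) 120 = 1 + 16 \cdot 120 = 1 + 1920 = 1921$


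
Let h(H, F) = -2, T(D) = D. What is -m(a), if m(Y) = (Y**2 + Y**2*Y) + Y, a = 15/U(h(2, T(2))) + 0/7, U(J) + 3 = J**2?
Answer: -3615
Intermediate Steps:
U(J) = -3 + J**2
a = 15 (a = 15/(-3 + (-2)**2) + 0/7 = 15/(-3 + 4) + 0*(1/7) = 15/1 + 0 = 15*1 + 0 = 15 + 0 = 15)
m(Y) = Y + Y**2 + Y**3 (m(Y) = (Y**2 + Y**3) + Y = Y + Y**2 + Y**3)
-m(a) = -15*(1 + 15 + 15**2) = -15*(1 + 15 + 225) = -15*241 = -1*3615 = -3615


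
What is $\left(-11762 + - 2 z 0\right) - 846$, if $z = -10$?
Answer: $-12608$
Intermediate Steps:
$\left(-11762 + - 2 z 0\right) - 846 = \left(-11762 + \left(-2\right) \left(-10\right) 0\right) - 846 = \left(-11762 + 20 \cdot 0\right) - 846 = \left(-11762 + 0\right) - 846 = -11762 - 846 = -12608$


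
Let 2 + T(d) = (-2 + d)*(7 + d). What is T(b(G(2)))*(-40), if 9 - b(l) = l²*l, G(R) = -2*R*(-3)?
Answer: -117854000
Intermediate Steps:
G(R) = 6*R
b(l) = 9 - l³ (b(l) = 9 - l²*l = 9 - l³)
T(d) = -2 + (-2 + d)*(7 + d)
T(b(G(2)))*(-40) = (-16 + (9 - (6*2)³)² + 5*(9 - (6*2)³))*(-40) = (-16 + (9 - 1*12³)² + 5*(9 - 1*12³))*(-40) = (-16 + (9 - 1*1728)² + 5*(9 - 1*1728))*(-40) = (-16 + (9 - 1728)² + 5*(9 - 1728))*(-40) = (-16 + (-1719)² + 5*(-1719))*(-40) = (-16 + 2954961 - 8595)*(-40) = 2946350*(-40) = -117854000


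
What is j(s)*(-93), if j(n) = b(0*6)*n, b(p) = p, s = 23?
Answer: 0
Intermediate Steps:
j(n) = 0 (j(n) = (0*6)*n = 0*n = 0)
j(s)*(-93) = 0*(-93) = 0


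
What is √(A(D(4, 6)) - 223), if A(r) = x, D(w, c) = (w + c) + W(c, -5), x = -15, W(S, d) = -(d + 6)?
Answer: I*√238 ≈ 15.427*I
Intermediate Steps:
W(S, d) = -6 - d (W(S, d) = -(6 + d) = -6 - d)
D(w, c) = -1 + c + w (D(w, c) = (w + c) + (-6 - 1*(-5)) = (c + w) + (-6 + 5) = (c + w) - 1 = -1 + c + w)
A(r) = -15
√(A(D(4, 6)) - 223) = √(-15 - 223) = √(-238) = I*√238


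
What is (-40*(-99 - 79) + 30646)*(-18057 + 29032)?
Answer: 414481850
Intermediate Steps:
(-40*(-99 - 79) + 30646)*(-18057 + 29032) = (-40*(-178) + 30646)*10975 = (7120 + 30646)*10975 = 37766*10975 = 414481850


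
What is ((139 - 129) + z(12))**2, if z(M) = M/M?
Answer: 121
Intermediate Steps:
z(M) = 1
((139 - 129) + z(12))**2 = ((139 - 129) + 1)**2 = (10 + 1)**2 = 11**2 = 121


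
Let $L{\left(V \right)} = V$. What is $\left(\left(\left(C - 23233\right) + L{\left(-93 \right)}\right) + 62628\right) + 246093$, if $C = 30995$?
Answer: $316390$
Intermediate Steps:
$\left(\left(\left(C - 23233\right) + L{\left(-93 \right)}\right) + 62628\right) + 246093 = \left(\left(\left(30995 - 23233\right) - 93\right) + 62628\right) + 246093 = \left(\left(7762 - 93\right) + 62628\right) + 246093 = \left(7669 + 62628\right) + 246093 = 70297 + 246093 = 316390$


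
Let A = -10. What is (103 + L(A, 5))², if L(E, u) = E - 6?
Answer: 7569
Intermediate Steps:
L(E, u) = -6 + E
(103 + L(A, 5))² = (103 + (-6 - 10))² = (103 - 16)² = 87² = 7569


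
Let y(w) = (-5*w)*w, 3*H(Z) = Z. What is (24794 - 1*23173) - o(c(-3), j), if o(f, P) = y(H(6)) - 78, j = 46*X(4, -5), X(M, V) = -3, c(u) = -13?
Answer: 1719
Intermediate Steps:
H(Z) = Z/3
y(w) = -5*w**2
j = -138 (j = 46*(-3) = -138)
o(f, P) = -98 (o(f, P) = -5*((1/3)*6)**2 - 78 = -5*2**2 - 78 = -5*4 - 78 = -20 - 78 = -98)
(24794 - 1*23173) - o(c(-3), j) = (24794 - 1*23173) - 1*(-98) = (24794 - 23173) + 98 = 1621 + 98 = 1719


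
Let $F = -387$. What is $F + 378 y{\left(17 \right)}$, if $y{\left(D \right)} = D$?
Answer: $6039$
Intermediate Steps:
$F + 378 y{\left(17 \right)} = -387 + 378 \cdot 17 = -387 + 6426 = 6039$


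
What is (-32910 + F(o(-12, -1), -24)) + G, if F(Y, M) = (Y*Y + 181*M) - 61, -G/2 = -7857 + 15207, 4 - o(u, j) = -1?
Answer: -51990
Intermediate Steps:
o(u, j) = 5 (o(u, j) = 4 - 1*(-1) = 4 + 1 = 5)
G = -14700 (G = -2*(-7857 + 15207) = -2*7350 = -14700)
F(Y, M) = -61 + Y**2 + 181*M (F(Y, M) = (Y**2 + 181*M) - 61 = -61 + Y**2 + 181*M)
(-32910 + F(o(-12, -1), -24)) + G = (-32910 + (-61 + 5**2 + 181*(-24))) - 14700 = (-32910 + (-61 + 25 - 4344)) - 14700 = (-32910 - 4380) - 14700 = -37290 - 14700 = -51990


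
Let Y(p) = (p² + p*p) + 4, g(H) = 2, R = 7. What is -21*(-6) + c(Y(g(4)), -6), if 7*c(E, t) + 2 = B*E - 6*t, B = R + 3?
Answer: 148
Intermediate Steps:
B = 10 (B = 7 + 3 = 10)
Y(p) = 4 + 2*p² (Y(p) = (p² + p²) + 4 = 2*p² + 4 = 4 + 2*p²)
c(E, t) = -2/7 - 6*t/7 + 10*E/7 (c(E, t) = -2/7 + (10*E - 6*t)/7 = -2/7 + (-6*t + 10*E)/7 = -2/7 + (-6*t/7 + 10*E/7) = -2/7 - 6*t/7 + 10*E/7)
-21*(-6) + c(Y(g(4)), -6) = -21*(-6) + (-2/7 - 6/7*(-6) + 10*(4 + 2*2²)/7) = 126 + (-2/7 + 36/7 + 10*(4 + 2*4)/7) = 126 + (-2/7 + 36/7 + 10*(4 + 8)/7) = 126 + (-2/7 + 36/7 + (10/7)*12) = 126 + (-2/7 + 36/7 + 120/7) = 126 + 22 = 148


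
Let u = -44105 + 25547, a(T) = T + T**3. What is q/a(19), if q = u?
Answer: -9279/3439 ≈ -2.6982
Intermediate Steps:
u = -18558
q = -18558
q/a(19) = -18558/(19 + 19**3) = -18558/(19 + 6859) = -18558/6878 = -18558*1/6878 = -9279/3439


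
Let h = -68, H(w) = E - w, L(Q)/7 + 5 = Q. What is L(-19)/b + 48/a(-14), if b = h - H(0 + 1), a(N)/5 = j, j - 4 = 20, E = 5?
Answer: 41/15 ≈ 2.7333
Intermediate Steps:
L(Q) = -35 + 7*Q
H(w) = 5 - w
j = 24 (j = 4 + 20 = 24)
a(N) = 120 (a(N) = 5*24 = 120)
b = -72 (b = -68 - (5 - (0 + 1)) = -68 - (5 - 1*1) = -68 - (5 - 1) = -68 - 1*4 = -68 - 4 = -72)
L(-19)/b + 48/a(-14) = (-35 + 7*(-19))/(-72) + 48/120 = (-35 - 133)*(-1/72) + 48*(1/120) = -168*(-1/72) + 2/5 = 7/3 + 2/5 = 41/15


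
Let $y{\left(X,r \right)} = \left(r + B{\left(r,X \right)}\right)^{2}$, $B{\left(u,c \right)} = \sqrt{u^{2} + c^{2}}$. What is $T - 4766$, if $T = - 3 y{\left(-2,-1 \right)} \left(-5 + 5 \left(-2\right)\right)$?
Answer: $-4496 - 90 \sqrt{5} \approx -4697.3$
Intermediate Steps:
$B{\left(u,c \right)} = \sqrt{c^{2} + u^{2}}$
$y{\left(X,r \right)} = \left(r + \sqrt{X^{2} + r^{2}}\right)^{2}$
$T = 45 \left(-1 + \sqrt{5}\right)^{2}$ ($T = - 3 \left(-1 + \sqrt{\left(-2\right)^{2} + \left(-1\right)^{2}}\right)^{2} \left(-5 + 5 \left(-2\right)\right) = - 3 \left(-1 + \sqrt{4 + 1}\right)^{2} \left(-5 - 10\right) = - 3 \left(-1 + \sqrt{5}\right)^{2} \left(-15\right) = 45 \left(-1 + \sqrt{5}\right)^{2} \approx 68.754$)
$T - 4766 = \left(270 - 90 \sqrt{5}\right) - 4766 = -4496 - 90 \sqrt{5}$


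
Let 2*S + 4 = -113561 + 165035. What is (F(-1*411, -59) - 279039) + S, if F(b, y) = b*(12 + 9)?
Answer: -261935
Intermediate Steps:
S = 25735 (S = -2 + (-113561 + 165035)/2 = -2 + (1/2)*51474 = -2 + 25737 = 25735)
F(b, y) = 21*b (F(b, y) = b*21 = 21*b)
(F(-1*411, -59) - 279039) + S = (21*(-1*411) - 279039) + 25735 = (21*(-411) - 279039) + 25735 = (-8631 - 279039) + 25735 = -287670 + 25735 = -261935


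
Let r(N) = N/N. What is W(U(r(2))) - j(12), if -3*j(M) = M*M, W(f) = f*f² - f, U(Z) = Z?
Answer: 48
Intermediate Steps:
r(N) = 1
W(f) = f³ - f
j(M) = -M²/3 (j(M) = -M*M/3 = -M²/3)
W(U(r(2))) - j(12) = (1³ - 1*1) - (-1)*12²/3 = (1 - 1) - (-1)*144/3 = 0 - 1*(-48) = 0 + 48 = 48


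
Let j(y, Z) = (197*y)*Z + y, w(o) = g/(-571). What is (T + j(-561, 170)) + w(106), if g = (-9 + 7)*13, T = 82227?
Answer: -10681253878/571 ≈ -1.8706e+7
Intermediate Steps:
g = -26 (g = -2*13 = -26)
w(o) = 26/571 (w(o) = -26/(-571) = -26*(-1/571) = 26/571)
j(y, Z) = y + 197*Z*y (j(y, Z) = 197*Z*y + y = y + 197*Z*y)
(T + j(-561, 170)) + w(106) = (82227 - 561*(1 + 197*170)) + 26/571 = (82227 - 561*(1 + 33490)) + 26/571 = (82227 - 561*33491) + 26/571 = (82227 - 18788451) + 26/571 = -18706224 + 26/571 = -10681253878/571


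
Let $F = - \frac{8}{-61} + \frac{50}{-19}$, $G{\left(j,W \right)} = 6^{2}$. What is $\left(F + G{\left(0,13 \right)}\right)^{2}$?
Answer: $\frac{1507458276}{1343281} \approx 1122.2$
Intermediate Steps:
$G{\left(j,W \right)} = 36$
$F = - \frac{2898}{1159}$ ($F = \left(-8\right) \left(- \frac{1}{61}\right) + 50 \left(- \frac{1}{19}\right) = \frac{8}{61} - \frac{50}{19} = - \frac{2898}{1159} \approx -2.5004$)
$\left(F + G{\left(0,13 \right)}\right)^{2} = \left(- \frac{2898}{1159} + 36\right)^{2} = \left(\frac{38826}{1159}\right)^{2} = \frac{1507458276}{1343281}$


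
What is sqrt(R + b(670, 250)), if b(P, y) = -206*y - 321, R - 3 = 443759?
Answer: 3*sqrt(43549) ≈ 626.05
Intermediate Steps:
R = 443762 (R = 3 + 443759 = 443762)
b(P, y) = -321 - 206*y
sqrt(R + b(670, 250)) = sqrt(443762 + (-321 - 206*250)) = sqrt(443762 + (-321 - 51500)) = sqrt(443762 - 51821) = sqrt(391941) = 3*sqrt(43549)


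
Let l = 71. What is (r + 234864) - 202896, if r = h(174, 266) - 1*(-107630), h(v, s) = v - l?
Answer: 139701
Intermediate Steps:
h(v, s) = -71 + v (h(v, s) = v - 1*71 = v - 71 = -71 + v)
r = 107733 (r = (-71 + 174) - 1*(-107630) = 103 + 107630 = 107733)
(r + 234864) - 202896 = (107733 + 234864) - 202896 = 342597 - 202896 = 139701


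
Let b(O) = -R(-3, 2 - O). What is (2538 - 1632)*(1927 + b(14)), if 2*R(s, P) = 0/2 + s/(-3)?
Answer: 1745409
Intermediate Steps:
R(s, P) = -s/6 (R(s, P) = (0/2 + s/(-3))/2 = (0*(1/2) + s*(-1/3))/2 = (0 - s/3)/2 = (-s/3)/2 = -s/6)
b(O) = -1/2 (b(O) = -(-1)*(-3)/6 = -1*1/2 = -1/2)
(2538 - 1632)*(1927 + b(14)) = (2538 - 1632)*(1927 - 1/2) = 906*(3853/2) = 1745409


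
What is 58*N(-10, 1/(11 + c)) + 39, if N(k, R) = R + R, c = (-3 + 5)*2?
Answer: 701/15 ≈ 46.733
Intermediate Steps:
c = 4 (c = 2*2 = 4)
N(k, R) = 2*R
58*N(-10, 1/(11 + c)) + 39 = 58*(2/(11 + 4)) + 39 = 58*(2/15) + 39 = 116/15 + 39 = 701/15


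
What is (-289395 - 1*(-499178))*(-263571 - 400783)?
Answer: -139370175182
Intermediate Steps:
(-289395 - 1*(-499178))*(-263571 - 400783) = (-289395 + 499178)*(-664354) = 209783*(-664354) = -139370175182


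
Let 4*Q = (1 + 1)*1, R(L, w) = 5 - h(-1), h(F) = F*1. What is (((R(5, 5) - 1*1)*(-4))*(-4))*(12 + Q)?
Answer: 1000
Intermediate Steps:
h(F) = F
R(L, w) = 6 (R(L, w) = 5 - 1*(-1) = 5 + 1 = 6)
Q = 1/2 (Q = ((1 + 1)*1)/4 = (2*1)/4 = (1/4)*2 = 1/2 ≈ 0.50000)
(((R(5, 5) - 1*1)*(-4))*(-4))*(12 + Q) = (((6 - 1*1)*(-4))*(-4))*(12 + 1/2) = (((6 - 1)*(-4))*(-4))*(25/2) = ((5*(-4))*(-4))*(25/2) = -20*(-4)*(25/2) = 80*(25/2) = 1000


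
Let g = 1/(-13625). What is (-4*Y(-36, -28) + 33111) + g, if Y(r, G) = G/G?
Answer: 451082874/13625 ≈ 33107.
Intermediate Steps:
Y(r, G) = 1
g = -1/13625 ≈ -7.3395e-5
(-4*Y(-36, -28) + 33111) + g = (-4*1 + 33111) - 1/13625 = (-4 + 33111) - 1/13625 = 33107 - 1/13625 = 451082874/13625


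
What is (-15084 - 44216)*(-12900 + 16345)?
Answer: -204288500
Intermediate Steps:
(-15084 - 44216)*(-12900 + 16345) = -59300*3445 = -204288500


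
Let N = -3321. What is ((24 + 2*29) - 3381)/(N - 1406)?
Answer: 3299/4727 ≈ 0.69791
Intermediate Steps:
((24 + 2*29) - 3381)/(N - 1406) = ((24 + 2*29) - 3381)/(-3321 - 1406) = ((24 + 58) - 3381)/(-4727) = (82 - 3381)*(-1/4727) = -3299*(-1/4727) = 3299/4727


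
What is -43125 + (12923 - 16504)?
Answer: -46706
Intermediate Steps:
-43125 + (12923 - 16504) = -43125 - 3581 = -46706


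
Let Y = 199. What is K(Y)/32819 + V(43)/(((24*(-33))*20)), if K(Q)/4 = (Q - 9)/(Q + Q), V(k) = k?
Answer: -274812983/103450739040 ≈ -0.0026565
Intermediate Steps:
K(Q) = 2*(-9 + Q)/Q (K(Q) = 4*((Q - 9)/(Q + Q)) = 4*((-9 + Q)/((2*Q))) = 4*((-9 + Q)*(1/(2*Q))) = 4*((-9 + Q)/(2*Q)) = 2*(-9 + Q)/Q)
K(Y)/32819 + V(43)/(((24*(-33))*20)) = (2 - 18/199)/32819 + 43/(((24*(-33))*20)) = (2 - 18*1/199)*(1/32819) + 43/((-792*20)) = (2 - 18/199)*(1/32819) + 43/(-15840) = (380/199)*(1/32819) + 43*(-1/15840) = 380/6530981 - 43/15840 = -274812983/103450739040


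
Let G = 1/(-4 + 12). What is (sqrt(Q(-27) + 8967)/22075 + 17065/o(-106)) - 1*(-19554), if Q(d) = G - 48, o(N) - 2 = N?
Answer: 2016551/104 + sqrt(142706)/88300 ≈ 19390.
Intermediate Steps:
o(N) = 2 + N
G = 1/8 ≈ 0.12500
Q(d) = -383/8 (Q(d) = 1/8 - 48 = -383/8)
(sqrt(Q(-27) + 8967)/22075 + 17065/o(-106)) - 1*(-19554) = (sqrt(-383/8 + 8967)/22075 + 17065/(2 - 106)) - 1*(-19554) = (sqrt(71353/8)*(1/22075) + 17065/(-104)) + 19554 = ((sqrt(142706)/4)*(1/22075) + 17065*(-1/104)) + 19554 = (sqrt(142706)/88300 - 17065/104) + 19554 = (-17065/104 + sqrt(142706)/88300) + 19554 = 2016551/104 + sqrt(142706)/88300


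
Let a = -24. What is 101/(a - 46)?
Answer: -101/70 ≈ -1.4429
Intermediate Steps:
101/(a - 46) = 101/(-24 - 46) = 101/(-70) = 101*(-1/70) = -101/70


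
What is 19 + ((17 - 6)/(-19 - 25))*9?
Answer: 67/4 ≈ 16.750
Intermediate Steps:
19 + ((17 - 6)/(-19 - 25))*9 = 19 + (11/(-44))*9 = 19 + (11*(-1/44))*9 = 19 - ¼*9 = 19 - 9/4 = 67/4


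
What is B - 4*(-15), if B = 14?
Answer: 74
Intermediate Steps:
B - 4*(-15) = 14 - 4*(-15) = 14 + 60 = 74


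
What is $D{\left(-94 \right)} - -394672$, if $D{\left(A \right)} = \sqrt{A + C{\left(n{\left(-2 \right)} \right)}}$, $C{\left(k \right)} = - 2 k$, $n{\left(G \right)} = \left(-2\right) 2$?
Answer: $394672 + i \sqrt{86} \approx 3.9467 \cdot 10^{5} + 9.2736 i$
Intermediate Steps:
$n{\left(G \right)} = -4$
$D{\left(A \right)} = \sqrt{8 + A}$ ($D{\left(A \right)} = \sqrt{A - -8} = \sqrt{A + 8} = \sqrt{8 + A}$)
$D{\left(-94 \right)} - -394672 = \sqrt{8 - 94} - -394672 = \sqrt{-86} + 394672 = i \sqrt{86} + 394672 = 394672 + i \sqrt{86}$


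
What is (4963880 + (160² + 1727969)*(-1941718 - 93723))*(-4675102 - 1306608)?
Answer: 21350405495773353790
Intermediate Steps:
(4963880 + (160² + 1727969)*(-1941718 - 93723))*(-4675102 - 1306608) = (4963880 + (25600 + 1727969)*(-2035441))*(-5981710) = (4963880 + 1753569*(-2035441))*(-5981710) = (4963880 - 3569286238929)*(-5981710) = -3569281275049*(-5981710) = 21350405495773353790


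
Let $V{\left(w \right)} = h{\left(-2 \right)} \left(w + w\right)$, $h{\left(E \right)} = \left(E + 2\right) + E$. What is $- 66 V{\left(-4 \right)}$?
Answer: $-1056$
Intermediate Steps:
$h{\left(E \right)} = 2 + 2 E$ ($h{\left(E \right)} = \left(2 + E\right) + E = 2 + 2 E$)
$V{\left(w \right)} = - 4 w$ ($V{\left(w \right)} = \left(2 + 2 \left(-2\right)\right) \left(w + w\right) = \left(2 - 4\right) 2 w = - 2 \cdot 2 w = - 4 w$)
$- 66 V{\left(-4 \right)} = - 66 \left(\left(-4\right) \left(-4\right)\right) = \left(-66\right) 16 = -1056$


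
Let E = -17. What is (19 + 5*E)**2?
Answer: 4356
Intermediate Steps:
(19 + 5*E)**2 = (19 + 5*(-17))**2 = (19 - 85)**2 = (-66)**2 = 4356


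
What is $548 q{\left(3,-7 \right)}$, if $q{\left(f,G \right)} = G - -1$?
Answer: $-3288$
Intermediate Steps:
$q{\left(f,G \right)} = 1 + G$ ($q{\left(f,G \right)} = G + 1 = 1 + G$)
$548 q{\left(3,-7 \right)} = 548 \left(1 - 7\right) = 548 \left(-6\right) = -3288$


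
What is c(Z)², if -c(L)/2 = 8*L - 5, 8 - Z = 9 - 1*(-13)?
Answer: 54756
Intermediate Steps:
Z = -14 (Z = 8 - (9 - 1*(-13)) = 8 - (9 + 13) = 8 - 1*22 = 8 - 22 = -14)
c(L) = 10 - 16*L (c(L) = -2*(8*L - 5) = -2*(-5 + 8*L) = 10 - 16*L)
c(Z)² = (10 - 16*(-14))² = (10 + 224)² = 234² = 54756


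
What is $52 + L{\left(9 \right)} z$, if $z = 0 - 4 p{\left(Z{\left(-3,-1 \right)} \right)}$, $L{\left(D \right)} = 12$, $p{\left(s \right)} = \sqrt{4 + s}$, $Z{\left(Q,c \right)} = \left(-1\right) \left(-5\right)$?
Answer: $-92$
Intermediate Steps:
$Z{\left(Q,c \right)} = 5$
$z = -12$ ($z = 0 - 4 \sqrt{4 + 5} = 0 - 4 \sqrt{9} = 0 - 12 = -12$)
$52 + L{\left(9 \right)} z = 52 + 12 \left(-12\right) = 52 - 144 = -92$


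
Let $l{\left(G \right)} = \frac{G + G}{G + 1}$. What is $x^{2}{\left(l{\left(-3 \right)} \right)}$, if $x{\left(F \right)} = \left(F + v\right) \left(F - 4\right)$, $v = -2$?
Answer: $1$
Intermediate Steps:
$l{\left(G \right)} = \frac{2 G}{1 + G}$
$x{\left(F \right)} = \left(-4 + F\right) \left(-2 + F\right)$ ($x{\left(F \right)} = \left(F - 2\right) \left(F - 4\right) = \left(-2 + F\right) \left(-4 + F\right) = \left(-4 + F\right) \left(-2 + F\right)$)
$x^{2}{\left(l{\left(-3 \right)} \right)} = \left(8 + \left(2 \left(-3\right) \frac{1}{1 - 3}\right)^{2} - 6 \cdot 2 \left(-3\right) \frac{1}{1 - 3}\right)^{2} = \left(8 + \left(2 \left(-3\right) \frac{1}{-2}\right)^{2} - 6 \cdot 2 \left(-3\right) \frac{1}{-2}\right)^{2} = \left(8 + \left(2 \left(-3\right) \left(- \frac{1}{2}\right)\right)^{2} - 6 \cdot 2 \left(-3\right) \left(- \frac{1}{2}\right)\right)^{2} = \left(8 + 3^{2} - 18\right)^{2} = \left(8 + 9 - 18\right)^{2} = \left(-1\right)^{2} = 1$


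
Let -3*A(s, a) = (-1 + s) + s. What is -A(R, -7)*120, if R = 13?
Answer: 1000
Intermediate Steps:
A(s, a) = ⅓ - 2*s/3 (A(s, a) = -((-1 + s) + s)/3 = -(-1 + 2*s)/3 = ⅓ - 2*s/3)
-A(R, -7)*120 = -(⅓ - ⅔*13)*120 = -(⅓ - 26/3)*120 = -(-25)*120/3 = -1*(-1000) = 1000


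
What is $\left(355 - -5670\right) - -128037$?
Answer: $134062$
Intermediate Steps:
$\left(355 - -5670\right) - -128037 = \left(355 + 5670\right) + 128037 = 6025 + 128037 = 134062$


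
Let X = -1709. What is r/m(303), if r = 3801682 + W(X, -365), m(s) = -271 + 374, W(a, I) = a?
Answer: 3799973/103 ≈ 36893.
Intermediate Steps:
m(s) = 103
r = 3799973 (r = 3801682 - 1709 = 3799973)
r/m(303) = 3799973/103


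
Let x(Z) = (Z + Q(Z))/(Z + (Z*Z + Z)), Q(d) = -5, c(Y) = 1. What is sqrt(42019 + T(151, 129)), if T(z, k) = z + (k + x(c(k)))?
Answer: sqrt(380679)/3 ≈ 205.66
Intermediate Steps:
x(Z) = (-5 + Z)/(Z**2 + 2*Z) (x(Z) = (Z - 5)/(Z + (Z*Z + Z)) = (-5 + Z)/(Z + (Z**2 + Z)) = (-5 + Z)/(Z + (Z + Z**2)) = (-5 + Z)/(Z**2 + 2*Z))
T(z, k) = -4/3 + k + z (T(z, k) = z + (k + (-5 + 1)/(1*(2 + 1))) = z + (k + 1*(-4)/3) = z + (k + 1*(1/3)*(-4)) = z + (k - 4/3) = z + (-4/3 + k) = -4/3 + k + z)
sqrt(42019 + T(151, 129)) = sqrt(42019 + (-4/3 + 129 + 151)) = sqrt(42019 + 836/3) = sqrt(126893/3) = sqrt(380679)/3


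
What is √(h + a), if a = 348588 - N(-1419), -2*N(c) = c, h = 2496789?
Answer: √11378670/2 ≈ 1686.6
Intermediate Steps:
N(c) = -c/2
a = 695757/2 (a = 348588 - (-1)*(-1419)/2 = 348588 - 1*1419/2 = 348588 - 1419/2 = 695757/2 ≈ 3.4788e+5)
√(h + a) = √(2496789 + 695757/2) = √(5689335/2) = √11378670/2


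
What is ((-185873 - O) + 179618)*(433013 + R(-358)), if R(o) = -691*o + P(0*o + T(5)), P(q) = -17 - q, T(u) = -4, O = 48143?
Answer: -37011202444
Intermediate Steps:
R(o) = -13 - 691*o (R(o) = -691*o + (-17 - (0*o - 4)) = -691*o + (-17 - (0 - 4)) = -691*o + (-17 - 1*(-4)) = -691*o + (-17 + 4) = -691*o - 13 = -13 - 691*o)
((-185873 - O) + 179618)*(433013 + R(-358)) = ((-185873 - 1*48143) + 179618)*(433013 + (-13 - 691*(-358))) = ((-185873 - 48143) + 179618)*(433013 + (-13 + 247378)) = (-234016 + 179618)*(433013 + 247365) = -54398*680378 = -37011202444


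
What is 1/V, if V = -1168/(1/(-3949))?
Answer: 1/4612432 ≈ 2.1681e-7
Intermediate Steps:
V = 4612432 (V = -1168/(-1/3949) = -1168*(-3949) = 4612432)
1/V = 1/4612432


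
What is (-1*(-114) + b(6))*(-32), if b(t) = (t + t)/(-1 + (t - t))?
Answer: -3264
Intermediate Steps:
b(t) = -2*t (b(t) = (2*t)/(-1 + 0) = (2*t)/(-1) = (2*t)*(-1) = -2*t)
(-1*(-114) + b(6))*(-32) = (-1*(-114) - 2*6)*(-32) = (114 - 12)*(-32) = 102*(-32) = -3264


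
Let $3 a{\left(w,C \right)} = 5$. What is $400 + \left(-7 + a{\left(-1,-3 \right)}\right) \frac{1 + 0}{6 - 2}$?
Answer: $\frac{1196}{3} \approx 398.67$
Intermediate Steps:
$a{\left(w,C \right)} = \frac{5}{3}$ ($a{\left(w,C \right)} = \frac{1}{3} \cdot 5 = \frac{5}{3}$)
$400 + \left(-7 + a{\left(-1,-3 \right)}\right) \frac{1 + 0}{6 - 2} = 400 + \left(-7 + \frac{5}{3}\right) \frac{1 + 0}{6 - 2} = 400 - \frac{16 \cdot 1 \cdot \frac{1}{4}}{3} = 400 - \frac{4}{3} = \frac{1196}{3}$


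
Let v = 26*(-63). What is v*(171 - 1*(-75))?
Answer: -402948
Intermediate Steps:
v = -1638
v*(171 - 1*(-75)) = -1638*(171 - 1*(-75)) = -1638*(171 + 75) = -1638*246 = -402948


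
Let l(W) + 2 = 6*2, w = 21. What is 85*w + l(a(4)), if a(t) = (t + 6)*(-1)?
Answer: 1795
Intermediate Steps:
a(t) = -6 - t (a(t) = (6 + t)*(-1) = -6 - t)
l(W) = 10 (l(W) = -2 + 6*2 = -2 + 12 = 10)
85*w + l(a(4)) = 85*21 + 10 = 1785 + 10 = 1795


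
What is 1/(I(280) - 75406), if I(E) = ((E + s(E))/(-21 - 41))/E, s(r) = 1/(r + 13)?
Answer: -5086480/383551192921 ≈ -1.3262e-5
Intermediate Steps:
s(r) = 1/(13 + r)
I(E) = (-E/62 - 1/(62*(13 + E)))/E (I(E) = ((E + 1/(13 + E))/(-21 - 41))/E = ((E + 1/(13 + E))/(-62))/E = ((E + 1/(13 + E))*(-1/62))/E = (-E/62 - 1/(62*(13 + E)))/E)
1/(I(280) - 75406) = 1/((1/62)*(-1 - 1*280*(13 + 280))/(280*(13 + 280)) - 75406) = 1/((1/62)*(1/280)*(-1 - 1*280*293)/293 - 75406) = 1/((1/62)*(1/280)*(1/293)*(-1 - 82040) - 75406) = 1/((1/62)*(1/280)*(1/293)*(-82041) - 75406) = 1/(-82041/5086480 - 75406) = 1/(-383551192921/5086480) = -5086480/383551192921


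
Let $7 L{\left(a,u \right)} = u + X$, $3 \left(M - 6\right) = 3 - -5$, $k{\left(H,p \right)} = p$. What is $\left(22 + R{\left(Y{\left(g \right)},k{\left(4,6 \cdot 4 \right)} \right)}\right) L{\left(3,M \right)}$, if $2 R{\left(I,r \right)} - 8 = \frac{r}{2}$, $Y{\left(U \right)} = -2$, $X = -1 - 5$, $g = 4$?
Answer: $\frac{256}{21} \approx 12.19$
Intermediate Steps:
$X = -6$
$M = \frac{26}{3}$ ($M = 6 + \frac{3 - -5}{3} = 6 + \frac{3 + 5}{3} = 6 + \frac{1}{3} \cdot 8 = 6 + \frac{8}{3} = \frac{26}{3} \approx 8.6667$)
$R{\left(I,r \right)} = 4 + \frac{r}{4}$ ($R{\left(I,r \right)} = 4 + \frac{r \frac{1}{2}}{2} = 4 + \frac{\frac{1}{2} r}{2} = 4 + \frac{r}{4}$)
$L{\left(a,u \right)} = - \frac{6}{7} + \frac{u}{7}$ ($L{\left(a,u \right)} = \frac{u - 6}{7} = \frac{-6 + u}{7} = - \frac{6}{7} + \frac{u}{7}$)
$\left(22 + R{\left(Y{\left(g \right)},k{\left(4,6 \cdot 4 \right)} \right)}\right) L{\left(3,M \right)} = \left(22 + \left(4 + \frac{6 \cdot 4}{4}\right)\right) \left(- \frac{6}{7} + \frac{1}{7} \cdot \frac{26}{3}\right) = \left(22 + \left(4 + \frac{1}{4} \cdot 24\right)\right) \left(- \frac{6}{7} + \frac{26}{21}\right) = \left(22 + \left(4 + 6\right)\right) \frac{8}{21} = \left(22 + 10\right) \frac{8}{21} = 32 \cdot \frac{8}{21} = \frac{256}{21}$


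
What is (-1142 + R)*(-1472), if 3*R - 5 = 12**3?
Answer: 2492096/3 ≈ 8.3070e+5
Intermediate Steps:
R = 1733/3 (R = 5/3 + (1/3)*12**3 = 5/3 + (1/3)*1728 = 5/3 + 576 = 1733/3 ≈ 577.67)
(-1142 + R)*(-1472) = (-1142 + 1733/3)*(-1472) = -1693/3*(-1472) = 2492096/3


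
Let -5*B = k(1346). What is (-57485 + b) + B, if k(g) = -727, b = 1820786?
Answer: 8817232/5 ≈ 1.7634e+6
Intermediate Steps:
B = 727/5 (B = -⅕*(-727) = 727/5 ≈ 145.40)
(-57485 + b) + B = (-57485 + 1820786) + 727/5 = 1763301 + 727/5 = 8817232/5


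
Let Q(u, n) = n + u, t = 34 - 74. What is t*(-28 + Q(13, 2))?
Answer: 520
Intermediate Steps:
t = -40
t*(-28 + Q(13, 2)) = -40*(-28 + (2 + 13)) = -40*(-28 + 15) = -40*(-13) = 520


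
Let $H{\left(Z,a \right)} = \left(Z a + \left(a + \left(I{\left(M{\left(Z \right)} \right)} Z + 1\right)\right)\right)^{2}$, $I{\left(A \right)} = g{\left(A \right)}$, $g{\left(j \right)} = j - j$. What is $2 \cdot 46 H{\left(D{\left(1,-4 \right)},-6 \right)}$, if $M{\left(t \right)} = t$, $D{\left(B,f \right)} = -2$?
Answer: $4508$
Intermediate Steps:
$g{\left(j \right)} = 0$
$I{\left(A \right)} = 0$
$H{\left(Z,a \right)} = \left(1 + a + Z a\right)^{2}$ ($H{\left(Z,a \right)} = \left(Z a + \left(a + \left(0 Z + 1\right)\right)\right)^{2} = \left(Z a + \left(a + \left(0 + 1\right)\right)\right)^{2} = \left(Z a + \left(a + 1\right)\right)^{2} = \left(Z a + \left(1 + a\right)\right)^{2} = \left(1 + a + Z a\right)^{2}$)
$2 \cdot 46 H{\left(D{\left(1,-4 \right)},-6 \right)} = 2 \cdot 46 \left(1 - 6 - -12\right)^{2} = 92 \left(1 - 6 + 12\right)^{2} = 92 \cdot 7^{2} = 92 \cdot 49 = 4508$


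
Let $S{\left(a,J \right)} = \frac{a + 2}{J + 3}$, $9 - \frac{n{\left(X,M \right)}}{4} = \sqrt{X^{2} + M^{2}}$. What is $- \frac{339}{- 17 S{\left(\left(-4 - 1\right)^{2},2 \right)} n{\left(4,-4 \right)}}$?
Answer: $\frac{565}{3332} + \frac{565 \sqrt{2}}{7497} \approx 0.27615$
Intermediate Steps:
$n{\left(X,M \right)} = 36 - 4 \sqrt{M^{2} + X^{2}}$ ($n{\left(X,M \right)} = 36 - 4 \sqrt{X^{2} + M^{2}} = 36 - 4 \sqrt{M^{2} + X^{2}}$)
$S{\left(a,J \right)} = \frac{2 + a}{3 + J}$
$- \frac{339}{- 17 S{\left(\left(-4 - 1\right)^{2},2 \right)} n{\left(4,-4 \right)}} = - \frac{339}{- 17 \frac{2 + \left(-4 - 1\right)^{2}}{3 + 2} \left(36 - 4 \sqrt{\left(-4\right)^{2} + 4^{2}}\right)} = - \frac{339}{- 17 \frac{2 + \left(-5\right)^{2}}{5} \left(36 - 4 \sqrt{16 + 16}\right)} = - \frac{339}{- 17 \frac{2 + 25}{5} \left(36 - 4 \sqrt{32}\right)} = - \frac{339}{- 17 \cdot \frac{1}{5} \cdot 27 \left(36 - 4 \cdot 4 \sqrt{2}\right)} = - \frac{339}{\left(-17\right) \frac{27}{5} \left(36 - 16 \sqrt{2}\right)} = - \frac{339}{\left(- \frac{459}{5}\right) \left(36 - 16 \sqrt{2}\right)} = - \frac{339}{- \frac{16524}{5} + \frac{7344 \sqrt{2}}{5}}$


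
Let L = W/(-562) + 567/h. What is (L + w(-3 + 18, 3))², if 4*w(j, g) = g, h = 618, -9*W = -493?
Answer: 2676054298225/1085655634704 ≈ 2.4649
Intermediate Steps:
W = 493/9 (W = -⅑*(-493) = 493/9 ≈ 54.778)
w(j, g) = g/4
L = 213601/260487 (L = (493/9)/(-562) + 567/618 = (493/9)*(-1/562) + 567*(1/618) = -493/5058 + 189/206 = 213601/260487 ≈ 0.82001)
(L + w(-3 + 18, 3))² = (213601/260487 + (¼)*3)² = (213601/260487 + ¾)² = (1635865/1041948)² = 2676054298225/1085655634704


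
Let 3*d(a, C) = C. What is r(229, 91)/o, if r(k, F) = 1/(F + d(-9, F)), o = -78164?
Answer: -3/28451696 ≈ -1.0544e-7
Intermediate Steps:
d(a, C) = C/3
r(k, F) = 3/(4*F) (r(k, F) = 1/(F + F/3) = 1/(4*F/3) = 3/(4*F))
r(229, 91)/o = ((¾)/91)/(-78164) = ((¾)*(1/91))*(-1/78164) = (3/364)*(-1/78164) = -3/28451696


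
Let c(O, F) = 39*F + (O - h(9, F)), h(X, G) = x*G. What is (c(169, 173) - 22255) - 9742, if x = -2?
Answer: -24735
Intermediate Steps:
h(X, G) = -2*G
c(O, F) = O + 41*F (c(O, F) = 39*F + (O - (-2)*F) = 39*F + (O + 2*F) = O + 41*F)
(c(169, 173) - 22255) - 9742 = ((169 + 41*173) - 22255) - 9742 = ((169 + 7093) - 22255) - 9742 = (7262 - 22255) - 9742 = -14993 - 9742 = -24735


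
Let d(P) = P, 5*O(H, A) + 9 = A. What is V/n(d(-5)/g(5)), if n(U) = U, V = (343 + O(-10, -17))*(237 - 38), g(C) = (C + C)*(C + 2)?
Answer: -4705554/5 ≈ -9.4111e+5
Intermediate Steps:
O(H, A) = -9/5 + A/5
g(C) = 2*C*(2 + C) (g(C) = (2*C)*(2 + C) = 2*C*(2 + C))
V = 336111/5 (V = (343 + (-9/5 + (⅕)*(-17)))*(237 - 38) = (343 + (-9/5 - 17/5))*199 = (343 - 26/5)*199 = (1689/5)*199 = 336111/5 ≈ 67222.)
V/n(d(-5)/g(5)) = 336111/(5*((-5*1/(10*(2 + 5))))) = 336111/(5*((-5/(2*5*7)))) = 336111/(5*((-5/70))) = 336111/(5*((-5*1/70))) = 336111/(5*(-1/14)) = (336111/5)*(-14) = -4705554/5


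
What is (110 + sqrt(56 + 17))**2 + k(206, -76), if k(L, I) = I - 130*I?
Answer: 21977 + 220*sqrt(73) ≈ 23857.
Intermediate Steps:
k(L, I) = -129*I
(110 + sqrt(56 + 17))**2 + k(206, -76) = (110 + sqrt(56 + 17))**2 - 129*(-76) = (110 + sqrt(73))**2 + 9804 = 9804 + (110 + sqrt(73))**2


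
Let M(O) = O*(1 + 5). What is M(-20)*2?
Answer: -240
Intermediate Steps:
M(O) = 6*O (M(O) = O*6 = 6*O)
M(-20)*2 = (6*(-20))*2 = -120*2 = -240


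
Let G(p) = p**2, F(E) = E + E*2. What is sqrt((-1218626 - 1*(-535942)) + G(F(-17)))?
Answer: I*sqrt(680083) ≈ 824.67*I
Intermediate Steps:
F(E) = 3*E (F(E) = E + 2*E = 3*E)
sqrt((-1218626 - 1*(-535942)) + G(F(-17))) = sqrt((-1218626 - 1*(-535942)) + (3*(-17))**2) = sqrt((-1218626 + 535942) + (-51)**2) = sqrt(-682684 + 2601) = sqrt(-680083) = I*sqrt(680083)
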